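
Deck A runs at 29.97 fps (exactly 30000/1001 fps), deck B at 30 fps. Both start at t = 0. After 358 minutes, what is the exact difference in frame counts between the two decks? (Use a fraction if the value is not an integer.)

358 min = 21480 s.
A emits 30000/1001 × 21480 = 644400000/1001 frames; B emits 30 × 21480 = 644400.
Difference = 644400/1001 frames (≈ 643.7562); B is ahead of A.

644400/1001 frames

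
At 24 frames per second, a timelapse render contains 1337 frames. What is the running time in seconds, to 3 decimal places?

55.708 seconds

Running time = 1337 × 1/24 = 1337/24 s ≈ 55.708 s.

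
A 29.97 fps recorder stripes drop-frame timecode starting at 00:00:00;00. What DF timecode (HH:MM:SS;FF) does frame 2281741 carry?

21:08:54;05

Ten DF minutes hold 17982 frames, so frame 2281741 lies in block 126 (frames 2265732–2283713) with 16009 frames into that block.
The block's first minute is 1800 frames and the rest 1798 each; 16009 frames reaches minute 8, so 126 × 18 + 8 × 2 = 2284 labels have been skipped so far.
Adding those back, label number 2281741 + 2284 = 2284025 at 30 labels/s is 76134 s + 5 f = 21 h 8 min 54 s frame 5, i.e. 21:08:54;05.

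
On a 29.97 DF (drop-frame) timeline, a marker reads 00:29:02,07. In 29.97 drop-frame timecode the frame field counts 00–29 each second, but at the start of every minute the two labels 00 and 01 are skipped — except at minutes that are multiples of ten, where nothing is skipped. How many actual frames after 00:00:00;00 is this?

As if non-drop at 30 labels/s: (0 × 3600 + 29 × 60 + 2) × 30 + 7 = 52267.
Minute boundaries passed: 29; those not divisible by 10: 29 − 2 = 27; dropped labels = 2 × 27 = 54.
Actual frame index = 52267 − 54 = 52213.

52213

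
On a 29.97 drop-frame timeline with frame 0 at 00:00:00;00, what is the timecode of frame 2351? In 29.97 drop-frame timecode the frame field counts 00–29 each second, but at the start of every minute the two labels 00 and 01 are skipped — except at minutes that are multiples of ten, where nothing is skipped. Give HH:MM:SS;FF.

00:01:18;13

Each 10-minute DF block holds 10 × 60 × 30 − 9 × 2 = 17982 frames. 2351 ÷ 17982 → 0 full blocks, remainder 2351.
Within the partial block the first minute is 1800 frames and each further minute 1798, so 1 further minute boundary passed. Total skipped labels = 18 × 0 + 2 × 1 = 2.
Non-drop label index = 2351 + 2 = 2353; at 30 labels/s that is 00:01:18:13, i.e. DF 00:01:18;13.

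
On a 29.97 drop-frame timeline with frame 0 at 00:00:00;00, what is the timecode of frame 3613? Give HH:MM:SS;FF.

Ten DF minutes hold 17982 frames, so frame 3613 lies in block 0 (frames 0–17981) with 3613 frames into that block.
The block's first minute is 1800 frames and the rest 1798 each; 3613 frames reaches minute 2, so 0 × 18 + 2 × 2 = 4 labels have been skipped so far.
Adding those back, label number 3613 + 4 = 3617 at 30 labels/s is 120 s + 17 f = 0 h 2 min 0 s frame 17, i.e. 00:02:00;17.

00:02:00;17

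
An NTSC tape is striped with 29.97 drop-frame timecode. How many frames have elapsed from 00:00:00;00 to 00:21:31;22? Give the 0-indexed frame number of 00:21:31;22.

As if non-drop at 30 labels/s: (0 × 3600 + 21 × 60 + 31) × 30 + 22 = 38752.
Minute boundaries passed: 21; those not divisible by 10: 21 − 2 = 19; dropped labels = 2 × 19 = 38.
Actual frame index = 38752 − 38 = 38714.

38714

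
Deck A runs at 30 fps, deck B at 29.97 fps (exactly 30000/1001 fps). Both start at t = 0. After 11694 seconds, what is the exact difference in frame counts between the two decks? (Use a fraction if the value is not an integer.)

350820/1001 frames

A emits 30 × 11694 = 350820 frames; B emits 30000/1001 × 11694 = 350820000/1001.
Difference = 350820/1001 frames (≈ 350.4695); B is behind A.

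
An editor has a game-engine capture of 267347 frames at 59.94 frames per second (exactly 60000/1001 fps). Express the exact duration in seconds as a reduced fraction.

Running time = 267347 ÷ (60000/1001) = 267347 × 1001/60000 = 267614347/60000 s.

267614347/60000 seconds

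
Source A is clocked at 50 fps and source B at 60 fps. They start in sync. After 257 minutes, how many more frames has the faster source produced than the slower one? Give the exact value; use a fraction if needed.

154200 frames

257 min = 15420 s.
A emits 50 × 15420 = 771000 frames; B emits 60 × 15420 = 925200.
Difference = 154200 frames; B is ahead of A.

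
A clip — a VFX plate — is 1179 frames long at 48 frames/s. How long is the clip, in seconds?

Running time = 1179 / (48) = 24.5625 s.

24.5625 seconds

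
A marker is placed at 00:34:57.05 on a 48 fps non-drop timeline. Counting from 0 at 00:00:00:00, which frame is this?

100661

Total seconds to the label: (0 × 3600 + 34 × 60 + 57) = 2097.
Frame index = 2097 × 48 + 5 = 100661.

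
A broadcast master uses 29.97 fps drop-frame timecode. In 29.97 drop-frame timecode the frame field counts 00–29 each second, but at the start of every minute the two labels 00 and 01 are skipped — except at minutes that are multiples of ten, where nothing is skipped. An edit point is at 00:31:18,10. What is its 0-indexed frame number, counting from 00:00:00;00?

56294

As if non-drop at 30 labels/s: (0 × 3600 + 31 × 60 + 18) × 30 + 10 = 56350.
Minute boundaries passed: 31; those not divisible by 10: 31 − 3 = 28; dropped labels = 2 × 28 = 56.
Actual frame index = 56350 − 56 = 56294.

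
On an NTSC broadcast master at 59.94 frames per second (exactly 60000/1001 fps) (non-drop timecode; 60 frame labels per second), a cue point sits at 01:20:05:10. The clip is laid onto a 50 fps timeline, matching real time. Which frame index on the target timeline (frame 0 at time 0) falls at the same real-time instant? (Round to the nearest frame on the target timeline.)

frame 240499

Source frame index: (1×3600 + 20×60 + 5) × 60 + 10 = 288310.
Real time: 288310 / (60000/1001) = 28859831/6000 s.
Target frame: (28859831/6000) × (50) = 28859831/120 ≈ 240498.592 → 240499.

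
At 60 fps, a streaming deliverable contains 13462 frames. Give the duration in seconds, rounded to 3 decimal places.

224.367 seconds

Running time = 13462 × 1/60 = 6731/30 s ≈ 224.367 s.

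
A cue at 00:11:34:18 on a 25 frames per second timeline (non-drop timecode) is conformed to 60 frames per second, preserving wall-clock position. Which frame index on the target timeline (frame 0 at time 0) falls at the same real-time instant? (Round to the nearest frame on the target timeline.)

Source frame index: (0×3600 + 11×60 + 34) × 25 + 18 = 17368.
Real time: 17368 / (25) = 17368/25 s.
Target frame: (17368/25) × (60) = 208416/5 ≈ 41683.200 → 41683.

frame 41683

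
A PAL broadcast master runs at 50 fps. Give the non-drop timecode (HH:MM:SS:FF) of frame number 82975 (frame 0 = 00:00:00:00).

82975 ÷ 50 = 1659 full seconds, remainder 25 frames.
1659 s = 0 h 27 min 39 s.
Timecode: 00:27:39:25.

00:27:39:25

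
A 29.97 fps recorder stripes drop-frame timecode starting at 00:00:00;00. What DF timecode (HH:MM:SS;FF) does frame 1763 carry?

00:00:58;23

Each 10-minute DF block holds 10 × 60 × 30 − 9 × 2 = 17982 frames. 1763 ÷ 17982 → 0 full blocks, remainder 1763.
Within the partial block the first minute is 1800 frames and each further minute 1798, so 0 further minute boundaries passed. Total skipped labels = 18 × 0 + 2 × 0 = 0.
Non-drop label index = 1763 + 0 = 1763; at 30 labels/s that is 00:00:58:23, i.e. DF 00:00:58;23.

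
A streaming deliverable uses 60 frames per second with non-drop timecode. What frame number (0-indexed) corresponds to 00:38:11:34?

137494

Total seconds to the label: (0 × 3600 + 38 × 60 + 11) = 2291.
Frame index = 2291 × 60 + 34 = 137494.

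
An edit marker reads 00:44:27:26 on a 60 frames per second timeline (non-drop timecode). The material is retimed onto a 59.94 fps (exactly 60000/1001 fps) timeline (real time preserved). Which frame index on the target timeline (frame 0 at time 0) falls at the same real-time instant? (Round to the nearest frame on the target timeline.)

Source frame index: (0×3600 + 44×60 + 27) × 60 + 26 = 160046.
Real time: 160046 / (60) = 80023/30 s.
Target frame: (80023/30) × (60000/1001) = 160046000/1001 ≈ 159886.114 → 159886.

frame 159886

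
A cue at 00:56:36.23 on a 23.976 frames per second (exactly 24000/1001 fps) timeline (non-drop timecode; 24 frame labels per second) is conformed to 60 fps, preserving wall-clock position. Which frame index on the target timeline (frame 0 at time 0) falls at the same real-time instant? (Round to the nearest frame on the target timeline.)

Source frame index: (0×3600 + 56×60 + 36) × 24 + 23 = 81527.
Real time: 81527 / (24000/1001) = 81608527/24000 s.
Target frame: (81608527/24000) × (60) = 81608527/400 ≈ 204021.318 → 204021.

frame 204021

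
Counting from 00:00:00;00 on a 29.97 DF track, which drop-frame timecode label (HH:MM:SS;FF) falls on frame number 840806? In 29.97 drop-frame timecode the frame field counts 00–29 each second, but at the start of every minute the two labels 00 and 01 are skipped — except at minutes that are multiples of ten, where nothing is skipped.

07:47:34;28

Each 10-minute DF block holds 10 × 60 × 30 − 9 × 2 = 17982 frames. 840806 ÷ 17982 → 46 full blocks, remainder 13634.
Within the partial block the first minute is 1800 frames and each further minute 1798, so 7 further minute boundaries passed. Total skipped labels = 18 × 46 + 2 × 7 = 842.
Non-drop label index = 840806 + 842 = 841648; at 30 labels/s that is 07:47:34:28, i.e. DF 07:47:34;28.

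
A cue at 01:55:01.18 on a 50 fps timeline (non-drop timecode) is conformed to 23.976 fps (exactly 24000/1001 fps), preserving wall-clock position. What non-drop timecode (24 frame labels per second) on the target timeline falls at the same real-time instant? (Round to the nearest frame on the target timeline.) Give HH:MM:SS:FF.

Source frame index: (1×3600 + 55×60 + 1) × 50 + 18 = 345068.
Real time: 345068 / (50) = 172534/25 s.
Target frame: (172534/25) × (24000/1001) = 165632640/1001 ≈ 165467.173 → 165467.
At 24 labels/s: frame 165467 → 01:54:54:11.

01:54:54:11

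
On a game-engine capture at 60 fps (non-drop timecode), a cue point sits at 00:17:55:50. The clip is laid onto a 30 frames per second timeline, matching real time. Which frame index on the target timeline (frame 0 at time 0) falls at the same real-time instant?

frame 32275

Source frame index: (0×3600 + 17×60 + 55) × 60 + 50 = 64550.
Real time: 64550 / (60) = 6455/6 s.
Target frame: (6455/6) × (30) = 32275.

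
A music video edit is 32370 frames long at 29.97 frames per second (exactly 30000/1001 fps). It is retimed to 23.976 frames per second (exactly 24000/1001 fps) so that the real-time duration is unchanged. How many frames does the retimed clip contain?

Target frames = source frames × (target rate / source rate) = 32370 × (24000/1001)/(30000/1001) = 32370 × 4/5 = 25896.

25896 frames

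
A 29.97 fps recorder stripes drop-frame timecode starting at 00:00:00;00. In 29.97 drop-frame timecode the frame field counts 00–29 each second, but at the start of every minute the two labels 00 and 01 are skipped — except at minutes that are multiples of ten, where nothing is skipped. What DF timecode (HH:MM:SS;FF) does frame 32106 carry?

00:17:51;08

Each 10-minute DF block holds 10 × 60 × 30 − 9 × 2 = 17982 frames. 32106 ÷ 17982 → 1 full block, remainder 14124.
Within the partial block the first minute is 1800 frames and each further minute 1798, so 7 further minute boundaries passed. Total skipped labels = 18 × 1 + 2 × 7 = 32.
Non-drop label index = 32106 + 32 = 32138; at 30 labels/s that is 00:17:51:08, i.e. DF 00:17:51;08.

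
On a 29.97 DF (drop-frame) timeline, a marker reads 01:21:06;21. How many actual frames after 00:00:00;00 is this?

145855

Complete 10-minute blocks: 8, each 17982 frames → 143856.
Remaining 1 whole minute in the current block: 1800 + 0 × 1798 = 1800 frames.
Within the current minute: 6 × 30 + 21 − 2 = 199 (labels ;00/;01 skipped at this minute). Total = 143856 + 1800 + 199 = 145855.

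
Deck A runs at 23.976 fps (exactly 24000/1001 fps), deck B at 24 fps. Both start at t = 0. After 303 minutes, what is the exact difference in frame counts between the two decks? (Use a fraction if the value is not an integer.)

303 min = 18180 s.
A emits 24000/1001 × 18180 = 436320000/1001 frames; B emits 24 × 18180 = 436320.
Difference = 436320/1001 frames (≈ 435.8841); B is ahead of A.

436320/1001 frames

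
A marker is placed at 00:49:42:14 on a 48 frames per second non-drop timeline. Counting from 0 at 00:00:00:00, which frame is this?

Total seconds to the label: (0 × 3600 + 49 × 60 + 42) = 2982.
Frame index = 2982 × 48 + 14 = 143150.

frame 143150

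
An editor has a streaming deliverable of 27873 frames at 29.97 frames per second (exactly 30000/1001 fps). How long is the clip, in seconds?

Running time = 27873 / (30000/1001) = 930.0291 s.

930.0291 seconds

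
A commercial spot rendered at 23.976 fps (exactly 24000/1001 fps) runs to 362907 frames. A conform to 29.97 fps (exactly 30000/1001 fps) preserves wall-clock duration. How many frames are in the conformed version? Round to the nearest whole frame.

453634 frames

Frames at target rate = 362907 × (30000/1001) / (24000/1001) = 1814535/4 ≈ 453633.750.
Nearest whole frame: 453634.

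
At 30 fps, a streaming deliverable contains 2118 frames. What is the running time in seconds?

70.6 seconds

Running time = 2118 / (30) = 70.6 s.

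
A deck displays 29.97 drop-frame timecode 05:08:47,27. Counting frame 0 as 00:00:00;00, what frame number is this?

Complete 10-minute blocks: 30, each 17982 frames → 539460.
Remaining 8 whole minutes in the current block: 1800 + 7 × 1798 = 14386 frames.
Within the current minute: 47 × 30 + 27 − 2 = 1435 (labels ;00/;01 skipped at this minute). Total = 539460 + 14386 + 1435 = 555281.

555281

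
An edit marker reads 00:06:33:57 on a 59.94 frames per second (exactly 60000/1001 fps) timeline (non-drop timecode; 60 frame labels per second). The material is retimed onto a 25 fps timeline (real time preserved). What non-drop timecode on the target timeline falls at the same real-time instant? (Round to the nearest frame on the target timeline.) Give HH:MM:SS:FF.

00:06:34:09

Source frame index: (0×3600 + 6×60 + 33) × 60 + 57 = 23637.
Real time: 23637 / (60000/1001) = 7886879/20000 s.
Target frame: (7886879/20000) × (25) = 7886879/800 ≈ 9858.599 → 9859.
At 25 labels/s: frame 9859 → 00:06:34:09.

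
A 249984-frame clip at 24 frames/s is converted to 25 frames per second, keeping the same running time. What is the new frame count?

Target frames = source frames × (target rate / source rate) = 249984 × (25)/(24) = 249984 × 25/24 = 260400.

260400 frames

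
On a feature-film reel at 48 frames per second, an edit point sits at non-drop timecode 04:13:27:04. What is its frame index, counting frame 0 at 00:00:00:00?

frame 729940

Total seconds to the label: (4 × 3600 + 13 × 60 + 27) = 15207.
Frame index = 15207 × 48 + 4 = 729940.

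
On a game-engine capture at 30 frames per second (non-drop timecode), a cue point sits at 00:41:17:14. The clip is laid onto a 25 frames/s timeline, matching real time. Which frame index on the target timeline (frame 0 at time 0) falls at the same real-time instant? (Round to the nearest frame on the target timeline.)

frame 61937

Source frame index: (0×3600 + 41×60 + 17) × 30 + 14 = 74324.
Real time: 74324 / (30) = 37162/15 s.
Target frame: (37162/15) × (25) = 185810/3 ≈ 61936.667 → 61937.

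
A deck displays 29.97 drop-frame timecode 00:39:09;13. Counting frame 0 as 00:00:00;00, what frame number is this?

70411

As if non-drop at 30 labels/s: (0 × 3600 + 39 × 60 + 9) × 30 + 13 = 70483.
Minute boundaries passed: 39; those not divisible by 10: 39 − 3 = 36; dropped labels = 2 × 36 = 72.
Actual frame index = 70483 − 72 = 70411.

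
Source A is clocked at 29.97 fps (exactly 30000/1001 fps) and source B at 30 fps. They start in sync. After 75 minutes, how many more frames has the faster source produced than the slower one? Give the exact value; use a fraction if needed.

75 min = 4500 s.
A emits 30000/1001 × 4500 = 135000000/1001 frames; B emits 30 × 4500 = 135000.
Difference = 135000/1001 frames (≈ 134.8651); B is ahead of A.

135000/1001 frames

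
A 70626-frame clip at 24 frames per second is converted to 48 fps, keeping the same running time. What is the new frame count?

Frames at target rate = 70626 × (48) / (24) = 141252.

141252 frames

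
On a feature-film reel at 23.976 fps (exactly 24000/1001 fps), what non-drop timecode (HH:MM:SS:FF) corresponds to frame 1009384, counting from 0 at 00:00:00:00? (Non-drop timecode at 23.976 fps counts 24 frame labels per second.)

1009384 ÷ 24 = 42057 full seconds, remainder 16 frames.
42057 s = 11 h 40 min 57 s.
Timecode: 11:40:57:16.

11:40:57:16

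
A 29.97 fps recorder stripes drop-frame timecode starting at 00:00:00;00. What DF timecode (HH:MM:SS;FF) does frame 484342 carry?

Ten DF minutes hold 17982 frames, so frame 484342 lies in block 26 (frames 467532–485513) with 16810 frames into that block.
The block's first minute is 1800 frames and the rest 1798 each; 16810 frames reaches minute 9, so 26 × 18 + 9 × 2 = 486 labels have been skipped so far.
Adding those back, label number 484342 + 486 = 484828 at 30 labels/s is 16160 s + 28 f = 4 h 29 min 20 s frame 28, i.e. 04:29:20;28.

04:29:20;28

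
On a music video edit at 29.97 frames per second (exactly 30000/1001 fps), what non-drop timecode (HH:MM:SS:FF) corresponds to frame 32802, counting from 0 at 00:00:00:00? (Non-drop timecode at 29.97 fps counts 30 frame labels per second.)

32802 ÷ 30 = 1093 full seconds, remainder 12 frames.
1093 s = 0 h 18 min 13 s.
Timecode: 00:18:13:12.

00:18:13:12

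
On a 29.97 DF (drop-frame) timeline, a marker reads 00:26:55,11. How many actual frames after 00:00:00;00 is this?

Complete 10-minute blocks: 2, each 17982 frames → 35964.
Remaining 6 whole minutes in the current block: 1800 + 5 × 1798 = 10790 frames.
Within the current minute: 55 × 30 + 11 − 2 = 1659 (labels ;00/;01 skipped at this minute). Total = 35964 + 10790 + 1659 = 48413.

48413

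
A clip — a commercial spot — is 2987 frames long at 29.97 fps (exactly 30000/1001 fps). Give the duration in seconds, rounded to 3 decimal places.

99.666 seconds

Running time = 2987 × 1001/30000 = 2989987/30000 s ≈ 99.666 s.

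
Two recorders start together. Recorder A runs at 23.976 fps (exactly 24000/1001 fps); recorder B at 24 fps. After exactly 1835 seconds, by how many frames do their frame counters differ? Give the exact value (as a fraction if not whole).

A emits 24000/1001 × 1835 = 44040000/1001 frames; B emits 24 × 1835 = 44040.
Difference = 44040/1001 frames (≈ 43.9960); B is ahead of A.

44040/1001 frames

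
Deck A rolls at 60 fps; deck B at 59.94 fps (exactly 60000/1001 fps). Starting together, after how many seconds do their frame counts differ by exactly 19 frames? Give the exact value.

The gap grows by |60000/1001 − 60| = 60/1001 frames per second.
Time for a 19-frame gap: 19 ÷ (60/1001) = 19019/60 s.

19019/60 seconds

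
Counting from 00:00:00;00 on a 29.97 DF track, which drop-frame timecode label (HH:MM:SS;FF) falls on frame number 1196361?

Ten DF minutes hold 17982 frames, so frame 1196361 lies in block 66 (frames 1186812–1204793) with 9549 frames into that block.
The block's first minute is 1800 frames and the rest 1798 each; 9549 frames reaches minute 5, so 66 × 18 + 5 × 2 = 1198 labels have been skipped so far.
Adding those back, label number 1196361 + 1198 = 1197559 at 30 labels/s is 39918 s + 19 f = 11 h 5 min 18 s frame 19, i.e. 11:05:18;19.

11:05:18;19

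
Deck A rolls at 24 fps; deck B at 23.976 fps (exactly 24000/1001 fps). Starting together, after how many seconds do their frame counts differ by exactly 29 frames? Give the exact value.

The gap grows by |24000/1001 − 24| = 24/1001 frames per second.
Time for a 29-frame gap: 29 ÷ (24/1001) = 29029/24 s.

29029/24 seconds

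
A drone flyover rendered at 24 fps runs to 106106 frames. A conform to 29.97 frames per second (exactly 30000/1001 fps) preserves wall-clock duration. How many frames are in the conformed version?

Target frames = source frames × (target rate / source rate) = 106106 × (30000/1001)/(24) = 106106 × 1250/1001 = 132500.

132500 frames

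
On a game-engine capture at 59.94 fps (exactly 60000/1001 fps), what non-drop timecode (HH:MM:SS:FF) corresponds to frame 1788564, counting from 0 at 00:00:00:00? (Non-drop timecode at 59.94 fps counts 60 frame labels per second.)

1788564 ÷ 60 = 29809 full seconds, remainder 24 frames.
29809 s = 8 h 16 min 49 s.
Timecode: 08:16:49:24.

08:16:49:24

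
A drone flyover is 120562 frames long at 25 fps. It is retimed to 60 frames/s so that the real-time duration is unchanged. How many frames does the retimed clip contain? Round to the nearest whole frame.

289349 frames

Frames at target rate = 120562 × (60) / (25) = 1446744/5 ≈ 289348.800.
Nearest whole frame: 289349.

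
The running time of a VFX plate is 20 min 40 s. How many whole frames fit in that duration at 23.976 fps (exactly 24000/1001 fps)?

29730 frames

20 min 40 s = 1240 s.
Frames = 1240 × 24000/1001 = 29760000/1001 ≈ 29730.2697.
Complete frames: 29730.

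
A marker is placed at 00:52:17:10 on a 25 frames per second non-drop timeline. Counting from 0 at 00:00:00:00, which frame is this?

78435

Total seconds to the label: (0 × 3600 + 52 × 60 + 17) = 3137.
Frame index = 3137 × 25 + 10 = 78435.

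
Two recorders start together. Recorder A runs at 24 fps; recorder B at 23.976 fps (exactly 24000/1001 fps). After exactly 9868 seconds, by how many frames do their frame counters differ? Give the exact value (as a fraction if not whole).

A emits 24 × 9868 = 236832 frames; B emits 24000/1001 × 9868 = 236832000/1001.
Difference = 236832/1001 frames (≈ 236.5954); B is behind A.

236832/1001 frames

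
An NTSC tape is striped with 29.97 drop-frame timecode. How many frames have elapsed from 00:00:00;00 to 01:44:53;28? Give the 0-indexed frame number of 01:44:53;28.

188630

Complete 10-minute blocks: 10, each 17982 frames → 179820.
Remaining 4 whole minutes in the current block: 1800 + 3 × 1798 = 7194 frames.
Within the current minute: 53 × 30 + 28 − 2 = 1616 (labels ;00/;01 skipped at this minute). Total = 179820 + 7194 + 1616 = 188630.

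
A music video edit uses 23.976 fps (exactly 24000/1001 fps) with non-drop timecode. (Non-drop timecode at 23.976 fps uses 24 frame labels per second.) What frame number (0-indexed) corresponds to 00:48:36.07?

frame 69991

Total seconds to the label: (0 × 3600 + 48 × 60 + 36) = 2916.
Frame index = 2916 × 24 + 7 = 69991.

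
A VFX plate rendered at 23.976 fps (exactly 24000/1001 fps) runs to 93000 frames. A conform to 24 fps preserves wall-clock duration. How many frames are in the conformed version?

93093 frames

Target frames = source frames × (target rate / source rate) = 93000 × (24)/(24000/1001) = 93000 × 1001/1000 = 93093.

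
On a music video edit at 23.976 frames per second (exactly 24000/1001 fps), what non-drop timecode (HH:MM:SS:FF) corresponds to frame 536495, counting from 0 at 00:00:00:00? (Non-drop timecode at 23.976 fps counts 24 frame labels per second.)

06:12:33:23

536495 ÷ 24 = 22353 full seconds, remainder 23 frames.
22353 s = 6 h 12 min 33 s.
Timecode: 06:12:33:23.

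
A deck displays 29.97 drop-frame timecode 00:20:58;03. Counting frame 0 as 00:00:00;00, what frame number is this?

Complete 10-minute blocks: 2, each 17982 frames → 35964.
Remaining 0 whole minutes in the current block: 0 frames.
Within the current minute: 58 × 30 + 3 = 1743. Total = 35964 + 0 + 1743 = 37707.

37707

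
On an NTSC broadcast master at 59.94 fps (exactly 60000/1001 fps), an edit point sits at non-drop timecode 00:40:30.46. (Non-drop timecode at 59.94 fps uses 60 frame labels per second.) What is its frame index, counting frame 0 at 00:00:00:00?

145846

Total seconds to the label: (0 × 3600 + 40 × 60 + 30) = 2430.
Frame index = 2430 × 60 + 46 = 145846.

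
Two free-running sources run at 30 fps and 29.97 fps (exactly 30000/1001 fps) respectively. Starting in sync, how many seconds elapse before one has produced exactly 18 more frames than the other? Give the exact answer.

The gap grows by |30000/1001 − 30| = 30/1001 frames per second.
Time for a 18-frame gap: 18 ÷ (30/1001) = 600.6 s.

600.6 seconds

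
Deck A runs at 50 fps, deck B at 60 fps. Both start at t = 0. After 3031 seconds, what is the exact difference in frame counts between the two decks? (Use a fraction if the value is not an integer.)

30310 frames

A emits 50 × 3031 = 151550 frames; B emits 60 × 3031 = 181860.
Difference = 30310 frames; B is ahead of A.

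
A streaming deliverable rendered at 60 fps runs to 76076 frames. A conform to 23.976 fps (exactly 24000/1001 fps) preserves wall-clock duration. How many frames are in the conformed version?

30400 frames

Target frames = source frames × (target rate / source rate) = 76076 × (24000/1001)/(60) = 76076 × 400/1001 = 30400.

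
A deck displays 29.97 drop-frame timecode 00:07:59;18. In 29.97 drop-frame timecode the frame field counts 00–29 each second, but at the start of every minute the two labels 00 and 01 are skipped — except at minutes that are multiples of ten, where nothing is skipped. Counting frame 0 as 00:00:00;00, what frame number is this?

14374

As if non-drop at 30 labels/s: (0 × 3600 + 7 × 60 + 59) × 30 + 18 = 14388.
Minute boundaries passed: 7; those not divisible by 10: 7 − 0 = 7; dropped labels = 2 × 7 = 14.
Actual frame index = 14388 − 14 = 14374.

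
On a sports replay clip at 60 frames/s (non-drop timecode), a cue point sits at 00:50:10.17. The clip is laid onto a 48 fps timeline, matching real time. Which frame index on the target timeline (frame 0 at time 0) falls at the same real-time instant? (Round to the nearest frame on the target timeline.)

Source frame index: (0×3600 + 50×60 + 10) × 60 + 17 = 180617.
Real time: 180617 / (60) = 180617/60 s.
Target frame: (180617/60) × (48) = 722468/5 ≈ 144493.600 → 144494.

frame 144494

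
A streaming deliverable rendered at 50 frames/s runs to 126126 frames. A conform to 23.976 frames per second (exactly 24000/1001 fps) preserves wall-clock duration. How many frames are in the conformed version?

Target frames = source frames × (target rate / source rate) = 126126 × (24000/1001)/(50) = 126126 × 480/1001 = 60480.

60480 frames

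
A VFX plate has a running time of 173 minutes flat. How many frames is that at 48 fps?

173 min = 10380 s.
Frames = 10380 × 48 = 498240.

498240 frames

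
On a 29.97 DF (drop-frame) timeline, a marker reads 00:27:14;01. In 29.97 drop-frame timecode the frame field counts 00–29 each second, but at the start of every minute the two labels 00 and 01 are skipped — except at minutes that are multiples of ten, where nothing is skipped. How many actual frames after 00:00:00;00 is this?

Complete 10-minute blocks: 2, each 17982 frames → 35964.
Remaining 7 whole minutes in the current block: 1800 + 6 × 1798 = 12588 frames.
Within the current minute: 14 × 30 + 1 − 2 = 419 (labels ;00/;01 skipped at this minute). Total = 35964 + 12588 + 419 = 48971.

48971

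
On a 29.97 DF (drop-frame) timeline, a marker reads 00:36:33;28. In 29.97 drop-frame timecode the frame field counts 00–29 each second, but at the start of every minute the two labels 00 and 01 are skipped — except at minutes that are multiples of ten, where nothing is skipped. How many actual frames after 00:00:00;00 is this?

65752

As if non-drop at 30 labels/s: (0 × 3600 + 36 × 60 + 33) × 30 + 28 = 65818.
Minute boundaries passed: 36; those not divisible by 10: 36 − 3 = 33; dropped labels = 2 × 33 = 66.
Actual frame index = 65818 − 66 = 65752.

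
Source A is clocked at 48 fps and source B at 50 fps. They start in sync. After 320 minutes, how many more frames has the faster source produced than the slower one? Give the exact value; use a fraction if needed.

320 min = 19200 s.
A emits 48 × 19200 = 921600 frames; B emits 50 × 19200 = 960000.
Difference = 38400 frames; B is ahead of A.

38400 frames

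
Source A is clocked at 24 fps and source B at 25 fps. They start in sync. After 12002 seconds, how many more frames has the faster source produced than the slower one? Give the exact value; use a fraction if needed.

12002 frames

A emits 24 × 12002 = 288048 frames; B emits 25 × 12002 = 300050.
Difference = 12002 frames; B is ahead of A.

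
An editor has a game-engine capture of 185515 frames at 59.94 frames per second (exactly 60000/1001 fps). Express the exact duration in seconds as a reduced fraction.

37140103/12000 seconds

Running time = 185515 ÷ (60000/1001) = 185515 × 1001/60000 = 37140103/12000 s.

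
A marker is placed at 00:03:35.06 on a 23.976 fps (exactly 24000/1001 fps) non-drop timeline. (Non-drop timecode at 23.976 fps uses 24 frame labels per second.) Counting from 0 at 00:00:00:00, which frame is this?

Total seconds to the label: (0 × 3600 + 3 × 60 + 35) = 215.
Frame index = 215 × 24 + 6 = 5166.

5166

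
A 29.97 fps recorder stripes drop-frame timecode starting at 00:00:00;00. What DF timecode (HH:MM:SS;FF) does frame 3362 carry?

Each 10-minute DF block holds 10 × 60 × 30 − 9 × 2 = 17982 frames. 3362 ÷ 17982 → 0 full blocks, remainder 3362.
Within the partial block the first minute is 1800 frames and each further minute 1798, so 1 further minute boundary passed. Total skipped labels = 18 × 0 + 2 × 1 = 2.
Non-drop label index = 3362 + 2 = 3364; at 30 labels/s that is 00:01:52:04, i.e. DF 00:01:52;04.

00:01:52;04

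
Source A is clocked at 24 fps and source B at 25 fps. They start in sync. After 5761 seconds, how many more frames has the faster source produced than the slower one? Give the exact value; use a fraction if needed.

A emits 24 × 5761 = 138264 frames; B emits 25 × 5761 = 144025.
Difference = 5761 frames; B is ahead of A.

5761 frames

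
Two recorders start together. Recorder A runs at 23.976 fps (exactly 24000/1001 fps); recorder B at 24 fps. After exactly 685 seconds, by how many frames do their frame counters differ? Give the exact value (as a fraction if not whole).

16440/1001 frames

A emits 24000/1001 × 685 = 16440000/1001 frames; B emits 24 × 685 = 16440.
Difference = 16440/1001 frames (≈ 16.4236); B is ahead of A.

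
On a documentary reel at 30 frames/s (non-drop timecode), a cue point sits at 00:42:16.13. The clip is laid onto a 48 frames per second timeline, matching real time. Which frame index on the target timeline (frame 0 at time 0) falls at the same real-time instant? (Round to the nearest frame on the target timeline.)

Source frame index: (0×3600 + 42×60 + 16) × 30 + 13 = 76093.
Real time: 76093 / (30) = 76093/30 s.
Target frame: (76093/30) × (48) = 608744/5 ≈ 121748.800 → 121749.

frame 121749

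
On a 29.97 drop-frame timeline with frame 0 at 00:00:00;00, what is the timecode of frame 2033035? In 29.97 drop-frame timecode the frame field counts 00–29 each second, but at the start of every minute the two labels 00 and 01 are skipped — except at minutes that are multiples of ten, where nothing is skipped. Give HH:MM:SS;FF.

Each 10-minute DF block holds 10 × 60 × 30 − 9 × 2 = 17982 frames. 2033035 ÷ 17982 → 113 full blocks, remainder 1069.
Within the partial block the first minute is 1800 frames and each further minute 1798, so 0 further minute boundaries passed. Total skipped labels = 18 × 113 + 2 × 0 = 2034.
Non-drop label index = 2033035 + 2034 = 2035069; at 30 labels/s that is 18:50:35:19, i.e. DF 18:50:35;19.

18:50:35;19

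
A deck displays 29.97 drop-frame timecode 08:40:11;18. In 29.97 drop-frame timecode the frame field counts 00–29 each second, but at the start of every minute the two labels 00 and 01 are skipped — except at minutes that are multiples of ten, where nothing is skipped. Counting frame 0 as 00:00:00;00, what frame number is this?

Complete 10-minute blocks: 52, each 17982 frames → 935064.
Remaining 0 whole minutes in the current block: 0 frames.
Within the current minute: 11 × 30 + 18 = 348. Total = 935064 + 0 + 348 = 935412.

935412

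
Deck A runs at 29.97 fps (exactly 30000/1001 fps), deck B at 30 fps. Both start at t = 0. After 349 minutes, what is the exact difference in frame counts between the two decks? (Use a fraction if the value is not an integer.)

349 min = 20940 s.
A emits 30000/1001 × 20940 = 628200000/1001 frames; B emits 30 × 20940 = 628200.
Difference = 628200/1001 frames (≈ 627.5724); B is ahead of A.

628200/1001 frames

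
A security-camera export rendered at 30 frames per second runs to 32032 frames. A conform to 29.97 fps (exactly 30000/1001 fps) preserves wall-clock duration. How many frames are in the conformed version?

Target frames = source frames × (target rate / source rate) = 32032 × (30000/1001)/(30) = 32032 × 1000/1001 = 32000.

32000 frames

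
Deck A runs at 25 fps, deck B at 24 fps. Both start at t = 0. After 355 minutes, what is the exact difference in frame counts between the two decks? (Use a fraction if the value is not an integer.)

21300 frames

355 min = 21300 s.
A emits 25 × 21300 = 532500 frames; B emits 24 × 21300 = 511200.
Difference = 21300 frames; B is behind A.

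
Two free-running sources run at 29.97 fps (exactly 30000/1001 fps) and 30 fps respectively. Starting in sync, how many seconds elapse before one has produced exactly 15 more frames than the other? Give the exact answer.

The gap grows by |30 − 30000/1001| = 30/1001 frames per second.
Time for a 15-frame gap: 15 ÷ (30/1001) = 500.5 s.

500.5 seconds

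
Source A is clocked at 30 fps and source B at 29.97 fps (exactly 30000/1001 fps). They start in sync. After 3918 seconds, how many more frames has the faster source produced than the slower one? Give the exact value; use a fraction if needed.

A emits 30 × 3918 = 117540 frames; B emits 30000/1001 × 3918 = 117540000/1001.
Difference = 117540/1001 frames (≈ 117.4226); B is behind A.

117540/1001 frames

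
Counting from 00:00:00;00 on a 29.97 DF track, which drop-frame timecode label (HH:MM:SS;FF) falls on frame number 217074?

Ten DF minutes hold 17982 frames, so frame 217074 lies in block 12 (frames 215784–233765) with 1290 frames into that block.
The block's first minute is 1800 frames and the rest 1798 each; 1290 frames reaches minute 0, so 12 × 18 + 0 × 2 = 216 labels have been skipped so far.
Adding those back, label number 217074 + 216 = 217290 at 30 labels/s is 7243 s + 0 f = 2 h 0 min 43 s frame 0, i.e. 02:00:43;00.

02:00:43;00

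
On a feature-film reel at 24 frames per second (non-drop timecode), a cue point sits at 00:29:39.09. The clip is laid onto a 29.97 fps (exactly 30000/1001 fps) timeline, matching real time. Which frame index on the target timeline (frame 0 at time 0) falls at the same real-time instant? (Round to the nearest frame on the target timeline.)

Source frame index: (0×3600 + 29×60 + 39) × 24 + 9 = 42705.
Real time: 42705 / (24) = 14235/8 s.
Target frame: (14235/8) × (30000/1001) = 4106250/77 ≈ 53327.922 → 53328.

frame 53328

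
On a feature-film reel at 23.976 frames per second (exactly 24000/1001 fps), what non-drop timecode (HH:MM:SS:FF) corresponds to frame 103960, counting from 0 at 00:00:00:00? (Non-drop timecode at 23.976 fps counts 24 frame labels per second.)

01:12:11:16

103960 ÷ 24 = 4331 full seconds, remainder 16 frames.
4331 s = 1 h 12 min 11 s.
Timecode: 01:12:11:16.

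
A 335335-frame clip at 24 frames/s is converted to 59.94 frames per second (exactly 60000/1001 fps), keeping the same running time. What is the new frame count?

837500 frames

Target frames = source frames × (target rate / source rate) = 335335 × (60000/1001)/(24) = 335335 × 2500/1001 = 837500.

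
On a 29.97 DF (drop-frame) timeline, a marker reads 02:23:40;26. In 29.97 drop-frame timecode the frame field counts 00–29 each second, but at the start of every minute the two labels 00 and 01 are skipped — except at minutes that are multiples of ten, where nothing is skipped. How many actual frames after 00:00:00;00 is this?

As if non-drop at 30 labels/s: (2 × 3600 + 23 × 60 + 40) × 30 + 26 = 258626.
Minute boundaries passed: 143; those not divisible by 10: 143 − 14 = 129; dropped labels = 2 × 129 = 258.
Actual frame index = 258626 − 258 = 258368.

258368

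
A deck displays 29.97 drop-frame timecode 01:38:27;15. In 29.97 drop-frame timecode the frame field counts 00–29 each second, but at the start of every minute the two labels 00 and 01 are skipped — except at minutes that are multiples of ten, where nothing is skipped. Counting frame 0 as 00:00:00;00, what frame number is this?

As if non-drop at 30 labels/s: (1 × 3600 + 38 × 60 + 27) × 30 + 15 = 177225.
Minute boundaries passed: 98; those not divisible by 10: 98 − 9 = 89; dropped labels = 2 × 89 = 178.
Actual frame index = 177225 − 178 = 177047.

177047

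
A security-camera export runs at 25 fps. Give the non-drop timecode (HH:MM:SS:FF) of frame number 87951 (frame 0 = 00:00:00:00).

00:58:38:01

87951 ÷ 25 = 3518 full seconds, remainder 1 frame.
3518 s = 0 h 58 min 38 s.
Timecode: 00:58:38:01.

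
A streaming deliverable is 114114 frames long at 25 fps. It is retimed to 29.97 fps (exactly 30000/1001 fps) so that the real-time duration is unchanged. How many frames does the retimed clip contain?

Target frames = source frames × (target rate / source rate) = 114114 × (30000/1001)/(25) = 114114 × 1200/1001 = 136800.

136800 frames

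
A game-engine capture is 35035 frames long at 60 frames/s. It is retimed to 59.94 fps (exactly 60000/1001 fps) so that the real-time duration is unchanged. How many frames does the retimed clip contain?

35000 frames

Target frames = source frames × (target rate / source rate) = 35035 × (60000/1001)/(60) = 35035 × 1000/1001 = 35000.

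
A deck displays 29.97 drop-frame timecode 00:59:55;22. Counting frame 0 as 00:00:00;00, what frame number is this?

107764

Complete 10-minute blocks: 5, each 17982 frames → 89910.
Remaining 9 whole minutes in the current block: 1800 + 8 × 1798 = 16184 frames.
Within the current minute: 55 × 30 + 22 − 2 = 1670 (labels ;00/;01 skipped at this minute). Total = 89910 + 16184 + 1670 = 107764.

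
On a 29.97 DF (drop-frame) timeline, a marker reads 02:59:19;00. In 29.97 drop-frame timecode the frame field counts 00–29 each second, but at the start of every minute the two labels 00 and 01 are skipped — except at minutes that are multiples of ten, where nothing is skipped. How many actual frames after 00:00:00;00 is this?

322446

As if non-drop at 30 labels/s: (2 × 3600 + 59 × 60 + 19) × 30 + 0 = 322770.
Minute boundaries passed: 179; those not divisible by 10: 179 − 17 = 162; dropped labels = 2 × 162 = 324.
Actual frame index = 322770 − 324 = 322446.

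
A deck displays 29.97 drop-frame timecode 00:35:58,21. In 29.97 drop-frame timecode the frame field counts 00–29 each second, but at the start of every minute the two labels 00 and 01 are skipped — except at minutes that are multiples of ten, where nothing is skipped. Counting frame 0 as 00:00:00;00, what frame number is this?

As if non-drop at 30 labels/s: (0 × 3600 + 35 × 60 + 58) × 30 + 21 = 64761.
Minute boundaries passed: 35; those not divisible by 10: 35 − 3 = 32; dropped labels = 2 × 32 = 64.
Actual frame index = 64761 − 64 = 64697.

64697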